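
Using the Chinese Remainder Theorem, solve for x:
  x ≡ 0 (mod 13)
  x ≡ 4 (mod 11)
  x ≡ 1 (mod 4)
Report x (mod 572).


Moduli 13, 11, 4 are pairwise coprime; by CRT there is a unique solution modulo M = 13 · 11 · 4 = 572.
Solve pairwise, accumulating the modulus:
  Start with x ≡ 0 (mod 13).
  Combine with x ≡ 4 (mod 11): since gcd(13, 11) = 1, we get a unique residue mod 143.
    Write x = 0 + 13·t and substitute into x ≡ 4 (mod 11): 13·t ≡ 4 − 0 = 4 (mod 11).
    Reduce coefficients mod 11: 2·t ≡ 4 (mod 11).
    The inverse of 2 mod 11 is 6 (since 2·6 = 12 = 1·11 + 1), so t ≡ 6·4 = 24 ≡ 2 (mod 11).
    Then x = 0 + 13·2 = 26, valid modulo lcm(13, 11) = 143: x ≡ 26 (mod 143).
  Combine with x ≡ 1 (mod 4): since gcd(143, 4) = 1, we get a unique residue mod 572.
    Write x = 26 + 143·t and substitute into x ≡ 1 (mod 4): 143·t ≡ 1 − 26 = -25 (mod 4).
    Reduce coefficients mod 4: 3·t ≡ 3 (mod 4).
    The inverse of 3 mod 4 is 3 (since 3·3 = 9 = 2·4 + 1), so t ≡ 3·3 = 9 ≡ 1 (mod 4).
    Then x = 26 + 143·1 = 169, valid modulo lcm(143, 4) = 572: x ≡ 169 (mod 572).
Verify: 169 mod 13 = 0 ✓, 169 mod 11 = 4 ✓, 169 mod 4 = 1 ✓.

x ≡ 169 (mod 572).


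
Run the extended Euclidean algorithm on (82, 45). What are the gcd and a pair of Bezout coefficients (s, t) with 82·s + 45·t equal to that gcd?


Euclidean algorithm on (82, 45) — divide until remainder is 0:
  82 = 1 · 45 + 37
  45 = 1 · 37 + 8
  37 = 4 · 8 + 5
  8 = 1 · 5 + 3
  5 = 1 · 3 + 2
  3 = 1 · 2 + 1
  2 = 2 · 1 + 0
gcd(82, 45) = 1.
Track Bezout coefficients alongside the remainders: start with r₀ = 82 = a·1 + b·0 (s = 1, t = 0) and r₁ = 45 = a·0 + b·1 (s = 0, t = 1); each new remainder r_{k+1} = r_{k-1} − q_k·r_k inherits s_{k+1} = s_{k-1} − q_k·s_k, t_{k+1} = t_{k-1} − q_k·t_k, so r_k = a·s_k + b·t_k at every step:
  q = 1: r = 37, s = 1 − 1·0 = 1, t = 0 − 1·1 = -1  (check: 82·1 + 45·(-1) = 37)
  q = 1: r = 8, s = 0 − 1·1 = -1, t = 1 − 1·(-1) = 2  (check: 82·(-1) + 45·2 = 8)
  q = 4: r = 5, s = 1 − 4·(-1) = 5, t = -1 − 4·2 = -9  (check: 82·5 + 45·(-9) = 5)
  q = 1: r = 3, s = -1 − 1·5 = -6, t = 2 − 1·(-9) = 11  (check: 82·(-6) + 45·11 = 3)
  q = 1: r = 2, s = 5 − 1·(-6) = 11, t = -9 − 1·11 = -20  (check: 82·11 + 45·(-20) = 2)
  q = 1: r = 1, s = -6 − 1·11 = -17, t = 11 − 1·(-20) = 31  (check: 82·(-17) + 45·31 = 1)
The row with r = 1 (the gcd) gives the Bezout coefficients s = -17, t = 31.
Result: 82 · (-17) + 45 · (31) = 1.

gcd(82, 45) = 1; s = -17, t = 31 (check: 82·(-17) + 45·31 = 1).


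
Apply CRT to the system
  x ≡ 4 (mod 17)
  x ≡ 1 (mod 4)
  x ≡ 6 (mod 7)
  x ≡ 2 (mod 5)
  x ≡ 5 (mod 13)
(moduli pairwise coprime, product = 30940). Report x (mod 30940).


Product of moduli M = 17 · 4 · 7 · 5 · 13 = 30940.
Merge one congruence at a time:
  Start: x ≡ 4 (mod 17).
  Combine with x ≡ 1 (mod 4); new modulus lcm = 68.
    Write x = 4 + 17·t and substitute into x ≡ 1 (mod 4): 17·t ≡ 1 − 4 = -3 (mod 4).
    Reduce coefficients mod 4: 1·t ≡ 1 (mod 4).
    So t ≡ 1 (mod 4).
    Then x = 4 + 17·1 = 21, valid modulo lcm(17, 4) = 68: x ≡ 21 (mod 68).
  Combine with x ≡ 6 (mod 7); new modulus lcm = 476.
    Write x = 21 + 68·t and substitute into x ≡ 6 (mod 7): 68·t ≡ 6 − 21 = -15 (mod 7).
    Reduce coefficients mod 7: 5·t ≡ 6 (mod 7).
    The inverse of 5 mod 7 is 3 (since 5·3 = 15 = 2·7 + 1), so t ≡ 3·6 = 18 ≡ 4 (mod 7).
    Then x = 21 + 68·4 = 293, valid modulo lcm(68, 7) = 476: x ≡ 293 (mod 476).
  Combine with x ≡ 2 (mod 5); new modulus lcm = 2380.
    Write x = 293 + 476·t and substitute into x ≡ 2 (mod 5): 476·t ≡ 2 − 293 = -291 (mod 5).
    Reduce coefficients mod 5: 1·t ≡ 4 (mod 5).
    So t ≡ 4 (mod 5).
    Then x = 293 + 476·4 = 2197, valid modulo lcm(476, 5) = 2380: x ≡ 2197 (mod 2380).
  Combine with x ≡ 5 (mod 13); new modulus lcm = 30940.
    Write x = 2197 + 2380·t and substitute into x ≡ 5 (mod 13): 2380·t ≡ 5 − 2197 = -2192 (mod 13).
    Reduce coefficients mod 13: 1·t ≡ 5 (mod 13).
    So t ≡ 5 (mod 13).
    Then x = 2197 + 2380·5 = 14097, valid modulo lcm(2380, 13) = 30940: x ≡ 14097 (mod 30940).
Verify against each original: 14097 mod 17 = 4, 14097 mod 4 = 1, 14097 mod 7 = 6, 14097 mod 5 = 2, 14097 mod 13 = 5.

x ≡ 14097 (mod 30940).


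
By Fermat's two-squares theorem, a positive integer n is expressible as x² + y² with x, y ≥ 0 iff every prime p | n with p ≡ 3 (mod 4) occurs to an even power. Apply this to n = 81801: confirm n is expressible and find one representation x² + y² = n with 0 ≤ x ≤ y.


Step 1: Factor n = 81801 = 3^2 · 61 · 149.
Step 2: Check the mod-4 condition on each prime factor: 3 ≡ 3 (mod 4), exponent 2 (must be even); 61 ≡ 1 (mod 4), exponent 1; 149 ≡ 1 (mod 4), exponent 1.
All primes ≡ 3 (mod 4) appear to even exponent (or don't appear), so by the two-squares theorem n IS expressible as a sum of two squares.
Step 3: Build a representation. Group n = k² · m with k = 3 and m = 61 · 149 = 9089 (a product of primes ≡ 1 (mod 4)); a representation of m scales to one of n via (k·x)² + (k·y)² = k²(x² + y²). Each prime p ≡ 1 (mod 4) is itself a sum of two squares; find a² by testing p − a² for a perfect square:
  61: 61 − 1² = 60, 61 − 2² = 57, 61 − 3² = 52, 61 − 4² = 45, 61 − 5² = 36 = 6² ⇒ 61 = 5² + 6².
  149: 149 − 1² = 148, 149 − 2² = 145, 149 − 3² = 140, 149 − 4² = 133, 149 − 5² = 124, 149 − 6² = 113, 149 − 7² = 100 = 10² ⇒ 149 = 7² + 10².
  Combine using the Brahmagupta–Fibonacci identity (a² + b²)(c² + d²) = (ac − bd)² + (ad + bc)² = (ac + bd)² + (ad − bc)²:
  61 · 149 = 9089: from (5² + 6²)(7² + 10²), take (5·7 − 6·10, 5·10 + 6·7) = (35 − 60, 50 + 42) = (-25, 92); dropping signs (only squares matter) gives (25, 92); check 25² + 92² = 625 + 8464 = 9089 ✓.
  Scale by k = 3: (3·25, 3·92) = (75, 276).
Step 4: Order so x ≤ y and verify: 75² + 276² = 5625 + 76176 = 81801 = n. ✓

n = 81801 = 75² + 276² (one valid representation with x ≤ y).


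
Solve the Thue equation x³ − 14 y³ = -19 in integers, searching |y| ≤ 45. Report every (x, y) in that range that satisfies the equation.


The equation is x³ - 14y³ = -19. For fixed y, x³ = 14·y³ − 19, so a solution requires the RHS to be a perfect cube.
Strategy: iterate y from -45 to 45, compute RHS = 14·y³ − 19, and check whether it is a (positive or negative) perfect cube.
Check small values of y:
  y = 0: RHS = -19 is not a perfect cube.
  y = 1: RHS = -5 is not a perfect cube.
  y = -1: RHS = -33 is not a perfect cube.
  y = 2: RHS = 93 is not a perfect cube.
  y = -2: RHS = -131 is not a perfect cube.
  y = 3: RHS = 359 is not a perfect cube.
  y = -3: RHS = -397 is not a perfect cube.
Continuing the search up to |y| = 45 finds no solutions either.
No (x, y) in the scanned range satisfies the equation.

No integer solutions with |y| ≤ 45.


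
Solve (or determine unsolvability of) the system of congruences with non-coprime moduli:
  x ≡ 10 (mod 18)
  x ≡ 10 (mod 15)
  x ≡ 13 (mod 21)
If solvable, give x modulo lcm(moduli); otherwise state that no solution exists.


Moduli 18, 15, 21 are not pairwise coprime, so CRT works modulo lcm(m_i) when all pairwise compatibility conditions hold.
Pairwise compatibility: gcd(m_i, m_j) must divide a_i - a_j for every pair.
Merge one congruence at a time:
  Start: x ≡ 10 (mod 18).
  Combine with x ≡ 10 (mod 15): gcd(18, 15) = 3; 10 - 10 = 0, which IS divisible by 3, so compatible.
    Write x = 10 + 18·t and substitute into x ≡ 10 (mod 15): 18·t ≡ 10 − 10 = 0 (mod 15).
    Divide the congruence (and modulus) by g = 3: 6·t ≡ 0 (mod 5).
    Reduce coefficients mod 5: 1·t ≡ 0 (mod 5).
    So t ≡ 0 (mod 5).
    Then x = 10 + 18·0 = 10, valid modulo lcm(18, 15) = 90: x ≡ 10 (mod 90).
  Combine with x ≡ 13 (mod 21): gcd(90, 21) = 3; 13 - 10 = 3, which IS divisible by 3, so compatible.
    Write x = 10 + 90·t and substitute into x ≡ 13 (mod 21): 90·t ≡ 13 − 10 = 3 (mod 21).
    Divide the congruence (and modulus) by g = 3: 30·t ≡ 1 (mod 7).
    Reduce coefficients mod 7: 2·t ≡ 1 (mod 7).
    The inverse of 2 mod 7 is 4 (since 2·4 = 8 = 1·7 + 1), so t ≡ 4·1 = 4 ≡ 4 (mod 7).
    Then x = 10 + 90·4 = 370, valid modulo lcm(90, 21) = 630: x ≡ 370 (mod 630).
Verify: 370 mod 18 = 10, 370 mod 15 = 10, 370 mod 21 = 13.

x ≡ 370 (mod 630).


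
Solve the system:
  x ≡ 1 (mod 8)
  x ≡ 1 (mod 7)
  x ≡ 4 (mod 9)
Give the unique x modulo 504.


Moduli 8, 7, 9 are pairwise coprime; by CRT there is a unique solution modulo M = 8 · 7 · 9 = 504.
Solve pairwise, accumulating the modulus:
  Start with x ≡ 1 (mod 8).
  Combine with x ≡ 1 (mod 7): since gcd(8, 7) = 1, we get a unique residue mod 56.
    Write x = 1 + 8·t and substitute into x ≡ 1 (mod 7): 8·t ≡ 1 − 1 = 0 (mod 7).
    Reduce coefficients mod 7: 1·t ≡ 0 (mod 7).
    So t ≡ 0 (mod 7).
    Then x = 1 + 8·0 = 1, valid modulo lcm(8, 7) = 56: x ≡ 1 (mod 56).
  Combine with x ≡ 4 (mod 9): since gcd(56, 9) = 1, we get a unique residue mod 504.
    Write x = 1 + 56·t and substitute into x ≡ 4 (mod 9): 56·t ≡ 4 − 1 = 3 (mod 9).
    Reduce coefficients mod 9: 2·t ≡ 3 (mod 9).
    The inverse of 2 mod 9 is 5 (since 2·5 = 10 = 1·9 + 1), so t ≡ 5·3 = 15 ≡ 6 (mod 9).
    Then x = 1 + 56·6 = 337, valid modulo lcm(56, 9) = 504: x ≡ 337 (mod 504).
Verify: 337 mod 8 = 1 ✓, 337 mod 7 = 1 ✓, 337 mod 9 = 4 ✓.

x ≡ 337 (mod 504).


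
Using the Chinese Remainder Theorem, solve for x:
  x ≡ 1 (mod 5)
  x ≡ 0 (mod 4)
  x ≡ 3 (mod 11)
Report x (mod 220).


Moduli 5, 4, 11 are pairwise coprime; by CRT there is a unique solution modulo M = 5 · 4 · 11 = 220.
Solve pairwise, accumulating the modulus:
  Start with x ≡ 1 (mod 5).
  Combine with x ≡ 0 (mod 4): since gcd(5, 4) = 1, we get a unique residue mod 20.
    Write x = 1 + 5·t and substitute into x ≡ 0 (mod 4): 5·t ≡ 0 − 1 = -1 (mod 4).
    Reduce coefficients mod 4: 1·t ≡ 3 (mod 4).
    So t ≡ 3 (mod 4).
    Then x = 1 + 5·3 = 16, valid modulo lcm(5, 4) = 20: x ≡ 16 (mod 20).
  Combine with x ≡ 3 (mod 11): since gcd(20, 11) = 1, we get a unique residue mod 220.
    Write x = 16 + 20·t and substitute into x ≡ 3 (mod 11): 20·t ≡ 3 − 16 = -13 (mod 11).
    Reduce coefficients mod 11: 9·t ≡ 9 (mod 11).
    The inverse of 9 mod 11 is 5 (since 9·5 = 45 = 4·11 + 1), so t ≡ 5·9 = 45 ≡ 1 (mod 11).
    Then x = 16 + 20·1 = 36, valid modulo lcm(20, 11) = 220: x ≡ 36 (mod 220).
Verify: 36 mod 5 = 1 ✓, 36 mod 4 = 0 ✓, 36 mod 11 = 3 ✓.

x ≡ 36 (mod 220).


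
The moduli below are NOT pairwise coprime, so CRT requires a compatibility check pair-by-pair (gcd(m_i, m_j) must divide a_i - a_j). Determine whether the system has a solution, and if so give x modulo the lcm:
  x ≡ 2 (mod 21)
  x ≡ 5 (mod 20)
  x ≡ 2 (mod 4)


Moduli 21, 20, 4 are not pairwise coprime, so CRT works modulo lcm(m_i) when all pairwise compatibility conditions hold.
Pairwise compatibility: gcd(m_i, m_j) must divide a_i - a_j for every pair.
Merge one congruence at a time:
  Start: x ≡ 2 (mod 21).
  Combine with x ≡ 5 (mod 20): gcd(21, 20) = 1; 5 - 2 = 3, which IS divisible by 1, so compatible.
    Write x = 2 + 21·t and substitute into x ≡ 5 (mod 20): 21·t ≡ 5 − 2 = 3 (mod 20).
    Reduce coefficients mod 20: 1·t ≡ 3 (mod 20).
    So t ≡ 3 (mod 20).
    Then x = 2 + 21·3 = 65, valid modulo lcm(21, 20) = 420: x ≡ 65 (mod 420).
  Combine with x ≡ 2 (mod 4): gcd(420, 4) = 4, and 2 - 65 = -63 is NOT divisible by 4.
    ⇒ system is inconsistent (no integer solution).

No solution (the system is inconsistent).


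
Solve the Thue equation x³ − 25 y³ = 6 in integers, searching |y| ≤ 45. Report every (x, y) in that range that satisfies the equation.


The equation is x³ - 25y³ = 6. For fixed y, x³ = 25·y³ + 6, so a solution requires the RHS to be a perfect cube.
Strategy: iterate y from -45 to 45, compute RHS = 25·y³ + 6, and check whether it is a (positive or negative) perfect cube.
Check small values of y:
  y = 0: RHS = 6 is not a perfect cube.
  y = 1: RHS = 31 is not a perfect cube.
  y = -1: RHS = -19 is not a perfect cube.
  y = 2: RHS = 206 is not a perfect cube.
  y = -2: RHS = -194 is not a perfect cube.
  y = 3: RHS = 681 is not a perfect cube.
  y = -3: RHS = -669 is not a perfect cube.
Continuing the search up to |y| = 45 finds no solutions either.
No (x, y) in the scanned range satisfies the equation.

No integer solutions with |y| ≤ 45.


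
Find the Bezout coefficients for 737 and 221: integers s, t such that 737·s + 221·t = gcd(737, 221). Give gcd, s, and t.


Euclidean algorithm on (737, 221) — divide until remainder is 0:
  737 = 3 · 221 + 74
  221 = 2 · 74 + 73
  74 = 1 · 73 + 1
  73 = 73 · 1 + 0
gcd(737, 221) = 1.
Track Bezout coefficients alongside the remainders: start with r₀ = 737 = a·1 + b·0 (s = 1, t = 0) and r₁ = 221 = a·0 + b·1 (s = 0, t = 1); each new remainder r_{k+1} = r_{k-1} − q_k·r_k inherits s_{k+1} = s_{k-1} − q_k·s_k, t_{k+1} = t_{k-1} − q_k·t_k, so r_k = a·s_k + b·t_k at every step:
  q = 3: r = 74, s = 1 − 3·0 = 1, t = 0 − 3·1 = -3  (check: 737·1 + 221·(-3) = 74)
  q = 2: r = 73, s = 0 − 2·1 = -2, t = 1 − 2·(-3) = 7  (check: 737·(-2) + 221·7 = 73)
  q = 1: r = 1, s = 1 − 1·(-2) = 3, t = -3 − 1·7 = -10  (check: 737·3 + 221·(-10) = 1)
The row with r = 1 (the gcd) gives the Bezout coefficients s = 3, t = -10.
Result: 737 · (3) + 221 · (-10) = 1.

gcd(737, 221) = 1; s = 3, t = -10 (check: 737·3 + 221·(-10) = 1).


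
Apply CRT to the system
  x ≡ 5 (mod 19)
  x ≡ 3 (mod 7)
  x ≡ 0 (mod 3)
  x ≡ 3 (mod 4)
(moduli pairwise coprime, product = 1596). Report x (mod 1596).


Product of moduli M = 19 · 7 · 3 · 4 = 1596.
Merge one congruence at a time:
  Start: x ≡ 5 (mod 19).
  Combine with x ≡ 3 (mod 7); new modulus lcm = 133.
    Write x = 5 + 19·t and substitute into x ≡ 3 (mod 7): 19·t ≡ 3 − 5 = -2 (mod 7).
    Reduce coefficients mod 7: 5·t ≡ 5 (mod 7).
    The inverse of 5 mod 7 is 3 (since 5·3 = 15 = 2·7 + 1), so t ≡ 3·5 = 15 ≡ 1 (mod 7).
    Then x = 5 + 19·1 = 24, valid modulo lcm(19, 7) = 133: x ≡ 24 (mod 133).
  Combine with x ≡ 0 (mod 3); new modulus lcm = 399.
    Write x = 24 + 133·t and substitute into x ≡ 0 (mod 3): 133·t ≡ 0 − 24 = -24 (mod 3).
    Reduce coefficients mod 3: 1·t ≡ 0 (mod 3).
    So t ≡ 0 (mod 3).
    Then x = 24 + 133·0 = 24, valid modulo lcm(133, 3) = 399: x ≡ 24 (mod 399).
  Combine with x ≡ 3 (mod 4); new modulus lcm = 1596.
    Write x = 24 + 399·t and substitute into x ≡ 3 (mod 4): 399·t ≡ 3 − 24 = -21 (mod 4).
    Reduce coefficients mod 4: 3·t ≡ 3 (mod 4).
    The inverse of 3 mod 4 is 3 (since 3·3 = 9 = 2·4 + 1), so t ≡ 3·3 = 9 ≡ 1 (mod 4).
    Then x = 24 + 399·1 = 423, valid modulo lcm(399, 4) = 1596: x ≡ 423 (mod 1596).
Verify against each original: 423 mod 19 = 5, 423 mod 7 = 3, 423 mod 3 = 0, 423 mod 4 = 3.

x ≡ 423 (mod 1596).


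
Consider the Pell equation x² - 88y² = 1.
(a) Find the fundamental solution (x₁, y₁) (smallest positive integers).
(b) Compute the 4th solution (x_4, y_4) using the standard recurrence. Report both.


Step 1: Find the fundamental solution (x₁, y₁) of x² - 88y² = 1.
  Expand √88 as a continued fraction. a₀ = ⌊√88⌋ = 9; iterate m_{k+1} = d_k·a_k − m_k, d_{k+1} = (88 − m_{k+1}²)/d_k, a_{k+1} = ⌊(a₀ + m_{k+1})/d_{k+1}⌋ (starting m₀ = 0, d₀ = 1), with convergents p_k = a_k·p_{k-1} + p_{k-2}, q_k = a_k·q_{k-1} + q_{k-2} (p₋₁ = 1, q₋₁ = 0):
  k = 0: a₀ = 9; p₀/q₀ = 9/1; p₀² − 88·q₀² = 81 − 88 = -7.
  k = 1: m = 9, d = 7, a = ⌊(9 + 9)/7⌋ = 2; p/q = (2·9 + 1)/(2·1 + 0) = 19/2; p² − 88·q² = 361 − 352 = 9.
  k = 2: m = 5, d = 9, a = ⌊(9 + 5)/9⌋ = 1; p/q = (1·19 + 9)/(1·2 + 1) = 28/3; p² − 88·q² = 784 − 792 = -8.
  k = 3: m = 4, d = 8, a = ⌊(9 + 4)/8⌋ = 1; p/q = (1·28 + 19)/(1·3 + 2) = 47/5; p² − 88·q² = 2209 − 2200 = 9.
  k = 4: m = 4, d = 9, a = ⌊(9 + 4)/9⌋ = 1; p/q = (1·47 + 28)/(1·5 + 3) = 75/8; p² − 88·q² = 5625 − 5632 = -7.
  k = 5: m = 5, d = 7, a = ⌊(9 + 5)/7⌋ = 2; p/q = (2·75 + 47)/(2·8 + 5) = 197/21; p² − 88·q² = 38809 − 38808 = 1.
  The first convergent with p² − 88·q² = 1 gives the fundamental solution (x₁, y₁) = (197, 21).
Step 2: Apply the recurrence (x_{n+1}, y_{n+1}) = (x₁x_n + 88y₁y_n, x₁y_n + y₁x_n) repeatedly.
  From (x_1, y_1) = (197, 21): x_2 = 197·197 + 88·21·21 = 77617; y_2 = 197·21 + 21·197 = 8274.
  From (x_2, y_2) = (77617, 8274): x_3 = 197·77617 + 88·21·8274 = 30580901; y_3 = 197·8274 + 21·77617 = 3259935.
  From (x_3, y_3) = (30580901, 3259935): x_4 = 197·30580901 + 88·21·3259935 = 12048797377; y_4 = 197·3259935 + 21·30580901 = 1284406116.
Step 3: Verify x_4² - 88·y_4² = 145173518232002080129 - 145173518232002080128 = 1 (should be 1). ✓

(x_1, y_1) = (197, 21); (x_4, y_4) = (12048797377, 1284406116).


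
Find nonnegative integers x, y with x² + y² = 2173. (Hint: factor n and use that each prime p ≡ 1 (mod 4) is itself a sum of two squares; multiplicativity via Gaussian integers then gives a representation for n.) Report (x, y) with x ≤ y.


Step 1: Factor n = 2173 = 41 · 53.
Step 2: Check the mod-4 condition on each prime factor: 41 ≡ 1 (mod 4), exponent 1; 53 ≡ 1 (mod 4), exponent 1.
All primes ≡ 3 (mod 4) appear to even exponent (or don't appear), so by the two-squares theorem n IS expressible as a sum of two squares.
Step 3: Build a representation. Here n = 41 · 53 is a product of primes ≡ 1 (mod 4). Each prime p ≡ 1 (mod 4) is itself a sum of two squares; find a² by testing p − a² for a perfect square:
  41: 41 − 1² = 40, 41 − 2² = 37, 41 − 3² = 32, 41 − 4² = 25 = 5² ⇒ 41 = 4² + 5².
  53: 53 − 1² = 52, 53 − 2² = 49 = 7² ⇒ 53 = 2² + 7².
  Combine using the Brahmagupta–Fibonacci identity (a² + b²)(c² + d²) = (ac − bd)² + (ad + bc)² = (ac + bd)² + (ad − bc)²:
  41 · 53 = 2173: from (4² + 5²)(2² + 7²), take (4·2 − 5·7, 4·7 + 5·2) = (8 − 35, 28 + 10) = (-27, 38); dropping signs (only squares matter) gives (27, 38); check 27² + 38² = 729 + 1444 = 2173 ✓.
Step 4: Order so x ≤ y and verify: 27² + 38² = 729 + 1444 = 2173 = n. ✓

n = 2173 = 27² + 38² (one valid representation with x ≤ y).


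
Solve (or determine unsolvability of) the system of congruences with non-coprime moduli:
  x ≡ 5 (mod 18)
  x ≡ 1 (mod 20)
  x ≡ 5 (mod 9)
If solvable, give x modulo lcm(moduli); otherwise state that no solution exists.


Moduli 18, 20, 9 are not pairwise coprime, so CRT works modulo lcm(m_i) when all pairwise compatibility conditions hold.
Pairwise compatibility: gcd(m_i, m_j) must divide a_i - a_j for every pair.
Merge one congruence at a time:
  Start: x ≡ 5 (mod 18).
  Combine with x ≡ 1 (mod 20): gcd(18, 20) = 2; 1 - 5 = -4, which IS divisible by 2, so compatible.
    Write x = 5 + 18·t and substitute into x ≡ 1 (mod 20): 18·t ≡ 1 − 5 = -4 (mod 20).
    Divide the congruence (and modulus) by g = 2: 9·t ≡ -2 (mod 10).
    Reduce coefficients mod 10: 9·t ≡ 8 (mod 10).
    The inverse of 9 mod 10 is 9 (since 9·9 = 81 = 8·10 + 1), so t ≡ 9·8 = 72 ≡ 2 (mod 10).
    Then x = 5 + 18·2 = 41, valid modulo lcm(18, 20) = 180: x ≡ 41 (mod 180).
  Combine with x ≡ 5 (mod 9): gcd(180, 9) = 9; 5 - 41 = -36, which IS divisible by 9, so compatible.
    Write x = 41 + 180·t and substitute into x ≡ 5 (mod 9): 180·t ≡ 5 − 41 = -36 (mod 9).
    Divide the congruence (and modulus) by g = 9: 20·t ≡ -4 (mod 1).
    Modulo 1 every t works; take t = 0.
    Then x = 41 + 180·0 = 41, valid modulo lcm(180, 9) = 180: x ≡ 41 (mod 180).
Verify: 41 mod 18 = 5, 41 mod 20 = 1, 41 mod 9 = 5.

x ≡ 41 (mod 180).


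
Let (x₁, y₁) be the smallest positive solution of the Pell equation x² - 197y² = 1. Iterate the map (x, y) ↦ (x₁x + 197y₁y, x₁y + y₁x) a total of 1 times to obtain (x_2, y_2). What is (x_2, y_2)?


Step 1: Find the fundamental solution (x₁, y₁) of x² - 197y² = 1.
  Expand √197 as a continued fraction. a₀ = ⌊√197⌋ = 14; iterate m_{k+1} = d_k·a_k − m_k, d_{k+1} = (197 − m_{k+1}²)/d_k, a_{k+1} = ⌊(a₀ + m_{k+1})/d_{k+1}⌋ (starting m₀ = 0, d₀ = 1), with convergents p_k = a_k·p_{k-1} + p_{k-2}, q_k = a_k·q_{k-1} + q_{k-2} (p₋₁ = 1, q₋₁ = 0):
  k = 0: a₀ = 14; p₀/q₀ = 14/1; p₀² − 197·q₀² = 196 − 197 = -1.
  k = 1: m = 14, d = 1, a = ⌊(14 + 14)/1⌋ = 28; p/q = (28·14 + 1)/(28·1 + 0) = 393/28; p² − 197·q² = 154449 − 154448 = 1.
  The first convergent with p² − 197·q² = 1 gives the fundamental solution (x₁, y₁) = (393, 28).
Step 2: Apply the recurrence (x_{n+1}, y_{n+1}) = (x₁x_n + 197y₁y_n, x₁y_n + y₁x_n) repeatedly.
  From (x_1, y_1) = (393, 28): x_2 = 393·393 + 197·28·28 = 308897; y_2 = 393·28 + 28·393 = 22008.
Step 3: Verify x_2² - 197·y_2² = 95417356609 - 95417356608 = 1 (should be 1). ✓

(x_1, y_1) = (393, 28); (x_2, y_2) = (308897, 22008).


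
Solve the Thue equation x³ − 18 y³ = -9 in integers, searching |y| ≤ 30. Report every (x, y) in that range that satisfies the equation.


The equation is x³ - 18y³ = -9. For fixed y, x³ = 18·y³ − 9, so a solution requires the RHS to be a perfect cube.
Strategy: iterate y from -30 to 30, compute RHS = 18·y³ − 9, and check whether it is a (positive or negative) perfect cube.
Check small values of y:
  y = 0: RHS = -9 is not a perfect cube.
  y = 1: RHS = 9 is not a perfect cube.
  y = -1: RHS = -27 = (-3)³ ⇒ x = -3 works.
  y = 2: RHS = 135 is not a perfect cube.
  y = -2: RHS = -153 is not a perfect cube.
  y = 3: RHS = 477 is not a perfect cube.
  y = -3: RHS = -495 is not a perfect cube.
Continuing the search up to |y| = 30 finds no further solutions beyond those listed.
Collected solutions: (-3, -1).

Solutions (with |y| ≤ 30): (-3, -1).


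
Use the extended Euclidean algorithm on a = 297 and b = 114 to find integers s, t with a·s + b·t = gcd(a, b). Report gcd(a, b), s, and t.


Euclidean algorithm on (297, 114) — divide until remainder is 0:
  297 = 2 · 114 + 69
  114 = 1 · 69 + 45
  69 = 1 · 45 + 24
  45 = 1 · 24 + 21
  24 = 1 · 21 + 3
  21 = 7 · 3 + 0
gcd(297, 114) = 3.
Track Bezout coefficients alongside the remainders: start with r₀ = 297 = a·1 + b·0 (s = 1, t = 0) and r₁ = 114 = a·0 + b·1 (s = 0, t = 1); each new remainder r_{k+1} = r_{k-1} − q_k·r_k inherits s_{k+1} = s_{k-1} − q_k·s_k, t_{k+1} = t_{k-1} − q_k·t_k, so r_k = a·s_k + b·t_k at every step:
  q = 2: r = 69, s = 1 − 2·0 = 1, t = 0 − 2·1 = -2  (check: 297·1 + 114·(-2) = 69)
  q = 1: r = 45, s = 0 − 1·1 = -1, t = 1 − 1·(-2) = 3  (check: 297·(-1) + 114·3 = 45)
  q = 1: r = 24, s = 1 − 1·(-1) = 2, t = -2 − 1·3 = -5  (check: 297·2 + 114·(-5) = 24)
  q = 1: r = 21, s = -1 − 1·2 = -3, t = 3 − 1·(-5) = 8  (check: 297·(-3) + 114·8 = 21)
  q = 1: r = 3, s = 2 − 1·(-3) = 5, t = -5 − 1·8 = -13  (check: 297·5 + 114·(-13) = 3)
The row with r = 3 (the gcd) gives the Bezout coefficients s = 5, t = -13.
Result: 297 · (5) + 114 · (-13) = 3.

gcd(297, 114) = 3; s = 5, t = -13 (check: 297·5 + 114·(-13) = 3).


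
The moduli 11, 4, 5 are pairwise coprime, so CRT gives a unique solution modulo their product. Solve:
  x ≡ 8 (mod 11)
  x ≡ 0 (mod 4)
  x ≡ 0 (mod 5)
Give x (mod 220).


Moduli 11, 4, 5 are pairwise coprime; by CRT there is a unique solution modulo M = 11 · 4 · 5 = 220.
Solve pairwise, accumulating the modulus:
  Start with x ≡ 8 (mod 11).
  Combine with x ≡ 0 (mod 4): since gcd(11, 4) = 1, we get a unique residue mod 44.
    Write x = 8 + 11·t and substitute into x ≡ 0 (mod 4): 11·t ≡ 0 − 8 = -8 (mod 4).
    Reduce coefficients mod 4: 3·t ≡ 0 (mod 4).
    The inverse of 3 mod 4 is 3 (since 3·3 = 9 = 2·4 + 1), so t ≡ 3·0 = 0 ≡ 0 (mod 4).
    Then x = 8 + 11·0 = 8, valid modulo lcm(11, 4) = 44: x ≡ 8 (mod 44).
  Combine with x ≡ 0 (mod 5): since gcd(44, 5) = 1, we get a unique residue mod 220.
    Write x = 8 + 44·t and substitute into x ≡ 0 (mod 5): 44·t ≡ 0 − 8 = -8 (mod 5).
    Reduce coefficients mod 5: 4·t ≡ 2 (mod 5).
    The inverse of 4 mod 5 is 4 (since 4·4 = 16 = 3·5 + 1), so t ≡ 4·2 = 8 ≡ 3 (mod 5).
    Then x = 8 + 44·3 = 140, valid modulo lcm(44, 5) = 220: x ≡ 140 (mod 220).
Verify: 140 mod 11 = 8 ✓, 140 mod 4 = 0 ✓, 140 mod 5 = 0 ✓.

x ≡ 140 (mod 220).


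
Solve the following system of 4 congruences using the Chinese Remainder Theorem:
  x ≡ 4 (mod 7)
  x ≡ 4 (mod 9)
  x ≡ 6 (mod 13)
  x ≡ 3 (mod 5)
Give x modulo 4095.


Product of moduli M = 7 · 9 · 13 · 5 = 4095.
Merge one congruence at a time:
  Start: x ≡ 4 (mod 7).
  Combine with x ≡ 4 (mod 9); new modulus lcm = 63.
    Write x = 4 + 7·t and substitute into x ≡ 4 (mod 9): 7·t ≡ 4 − 4 = 0 (mod 9).
    The inverse of 7 mod 9 is 4 (since 7·4 = 28 = 3·9 + 1), so t ≡ 4·0 = 0 ≡ 0 (mod 9).
    Then x = 4 + 7·0 = 4, valid modulo lcm(7, 9) = 63: x ≡ 4 (mod 63).
  Combine with x ≡ 6 (mod 13); new modulus lcm = 819.
    Write x = 4 + 63·t and substitute into x ≡ 6 (mod 13): 63·t ≡ 6 − 4 = 2 (mod 13).
    Reduce coefficients mod 13: 11·t ≡ 2 (mod 13).
    The inverse of 11 mod 13 is 6 (since 11·6 = 66 = 5·13 + 1), so t ≡ 6·2 = 12 ≡ 12 (mod 13).
    Then x = 4 + 63·12 = 760, valid modulo lcm(63, 13) = 819: x ≡ 760 (mod 819).
  Combine with x ≡ 3 (mod 5); new modulus lcm = 4095.
    Write x = 760 + 819·t and substitute into x ≡ 3 (mod 5): 819·t ≡ 3 − 760 = -757 (mod 5).
    Reduce coefficients mod 5: 4·t ≡ 3 (mod 5).
    The inverse of 4 mod 5 is 4 (since 4·4 = 16 = 3·5 + 1), so t ≡ 4·3 = 12 ≡ 2 (mod 5).
    Then x = 760 + 819·2 = 2398, valid modulo lcm(819, 5) = 4095: x ≡ 2398 (mod 4095).
Verify against each original: 2398 mod 7 = 4, 2398 mod 9 = 4, 2398 mod 13 = 6, 2398 mod 5 = 3.

x ≡ 2398 (mod 4095).


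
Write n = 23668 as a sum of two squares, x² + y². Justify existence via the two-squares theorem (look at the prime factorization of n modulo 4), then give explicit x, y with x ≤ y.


Step 1: Factor n = 23668 = 2^2 · 61 · 97.
Step 2: Check the mod-4 condition on each prime factor: 2 = 2 (special); 61 ≡ 1 (mod 4), exponent 1; 97 ≡ 1 (mod 4), exponent 1.
All primes ≡ 3 (mod 4) appear to even exponent (or don't appear), so by the two-squares theorem n IS expressible as a sum of two squares.
Step 3: Build a representation. Group n = k² · m with k = 2 and m = 61 · 97 = 5917 (a product of primes ≡ 1 (mod 4)); a representation of m scales to one of n via (k·x)² + (k·y)² = k²(x² + y²). Each prime p ≡ 1 (mod 4) is itself a sum of two squares; find a² by testing p − a² for a perfect square:
  61: 61 − 1² = 60, 61 − 2² = 57, 61 − 3² = 52, 61 − 4² = 45, 61 − 5² = 36 = 6² ⇒ 61 = 5² + 6².
  97: 97 − 1² = 96, 97 − 2² = 93, 97 − 3² = 88, 97 − 4² = 81 = 9² ⇒ 97 = 4² + 9².
  Combine using the Brahmagupta–Fibonacci identity (a² + b²)(c² + d²) = (ac − bd)² + (ad + bc)² = (ac + bd)² + (ad − bc)²:
  61 · 97 = 5917: from (5² + 6²)(4² + 9²), take (5·4 − 6·9, 5·9 + 6·4) = (20 − 54, 45 + 24) = (-34, 69); dropping signs (only squares matter) gives (34, 69); check 34² + 69² = 1156 + 4761 = 5917 ✓.
  Scale by k = 2: (2·34, 2·69) = (68, 138).
Step 4: Order so x ≤ y and verify: 68² + 138² = 4624 + 19044 = 23668 = n. ✓

n = 23668 = 68² + 138² (one valid representation with x ≤ y).


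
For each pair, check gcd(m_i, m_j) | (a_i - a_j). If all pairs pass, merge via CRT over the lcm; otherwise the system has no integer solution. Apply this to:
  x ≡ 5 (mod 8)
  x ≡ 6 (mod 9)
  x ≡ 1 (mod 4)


Moduli 8, 9, 4 are not pairwise coprime, so CRT works modulo lcm(m_i) when all pairwise compatibility conditions hold.
Pairwise compatibility: gcd(m_i, m_j) must divide a_i - a_j for every pair.
Merge one congruence at a time:
  Start: x ≡ 5 (mod 8).
  Combine with x ≡ 6 (mod 9): gcd(8, 9) = 1; 6 - 5 = 1, which IS divisible by 1, so compatible.
    Write x = 5 + 8·t and substitute into x ≡ 6 (mod 9): 8·t ≡ 6 − 5 = 1 (mod 9).
    The inverse of 8 mod 9 is 8 (since 8·8 = 64 = 7·9 + 1), so t ≡ 8·1 = 8 ≡ 8 (mod 9).
    Then x = 5 + 8·8 = 69, valid modulo lcm(8, 9) = 72: x ≡ 69 (mod 72).
  Combine with x ≡ 1 (mod 4): gcd(72, 4) = 4; 1 - 69 = -68, which IS divisible by 4, so compatible.
    Write x = 69 + 72·t and substitute into x ≡ 1 (mod 4): 72·t ≡ 1 − 69 = -68 (mod 4).
    Divide the congruence (and modulus) by g = 4: 18·t ≡ -17 (mod 1).
    Modulo 1 every t works; take t = 0.
    Then x = 69 + 72·0 = 69, valid modulo lcm(72, 4) = 72: x ≡ 69 (mod 72).
Verify: 69 mod 8 = 5, 69 mod 9 = 6, 69 mod 4 = 1.

x ≡ 69 (mod 72).


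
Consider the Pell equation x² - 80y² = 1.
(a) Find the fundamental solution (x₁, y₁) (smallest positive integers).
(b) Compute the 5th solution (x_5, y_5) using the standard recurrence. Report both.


Step 1: Find the fundamental solution (x₁, y₁) of x² - 80y² = 1.
  Expand √80 as a continued fraction. a₀ = ⌊√80⌋ = 8; iterate m_{k+1} = d_k·a_k − m_k, d_{k+1} = (80 − m_{k+1}²)/d_k, a_{k+1} = ⌊(a₀ + m_{k+1})/d_{k+1}⌋ (starting m₀ = 0, d₀ = 1), with convergents p_k = a_k·p_{k-1} + p_{k-2}, q_k = a_k·q_{k-1} + q_{k-2} (p₋₁ = 1, q₋₁ = 0):
  k = 0: a₀ = 8; p₀/q₀ = 8/1; p₀² − 80·q₀² = 64 − 80 = -16.
  k = 1: m = 8, d = 16, a = ⌊(8 + 8)/16⌋ = 1; p/q = (1·8 + 1)/(1·1 + 0) = 9/1; p² − 80·q² = 81 − 80 = 1.
  The first convergent with p² − 80·q² = 1 gives the fundamental solution (x₁, y₁) = (9, 1).
Step 2: Apply the recurrence (x_{n+1}, y_{n+1}) = (x₁x_n + 80y₁y_n, x₁y_n + y₁x_n) repeatedly.
  From (x_1, y_1) = (9, 1): x_2 = 9·9 + 80·1·1 = 161; y_2 = 9·1 + 1·9 = 18.
  From (x_2, y_2) = (161, 18): x_3 = 9·161 + 80·1·18 = 2889; y_3 = 9·18 + 1·161 = 323.
  From (x_3, y_3) = (2889, 323): x_4 = 9·2889 + 80·1·323 = 51841; y_4 = 9·323 + 1·2889 = 5796.
  From (x_4, y_4) = (51841, 5796): x_5 = 9·51841 + 80·1·5796 = 930249; y_5 = 9·5796 + 1·51841 = 104005.
Step 3: Verify x_5² - 80·y_5² = 865363202001 - 865363202000 = 1 (should be 1). ✓

(x_1, y_1) = (9, 1); (x_5, y_5) = (930249, 104005).


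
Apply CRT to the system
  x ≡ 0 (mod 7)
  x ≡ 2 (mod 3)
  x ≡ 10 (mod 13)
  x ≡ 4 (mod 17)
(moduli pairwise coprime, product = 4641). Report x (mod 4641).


Product of moduli M = 7 · 3 · 13 · 17 = 4641.
Merge one congruence at a time:
  Start: x ≡ 0 (mod 7).
  Combine with x ≡ 2 (mod 3); new modulus lcm = 21.
    Write x = 0 + 7·t and substitute into x ≡ 2 (mod 3): 7·t ≡ 2 − 0 = 2 (mod 3).
    Reduce coefficients mod 3: 1·t ≡ 2 (mod 3).
    So t ≡ 2 (mod 3).
    Then x = 0 + 7·2 = 14, valid modulo lcm(7, 3) = 21: x ≡ 14 (mod 21).
  Combine with x ≡ 10 (mod 13); new modulus lcm = 273.
    Write x = 14 + 21·t and substitute into x ≡ 10 (mod 13): 21·t ≡ 10 − 14 = -4 (mod 13).
    Reduce coefficients mod 13: 8·t ≡ 9 (mod 13).
    The inverse of 8 mod 13 is 5 (since 8·5 = 40 = 3·13 + 1), so t ≡ 5·9 = 45 ≡ 6 (mod 13).
    Then x = 14 + 21·6 = 140, valid modulo lcm(21, 13) = 273: x ≡ 140 (mod 273).
  Combine with x ≡ 4 (mod 17); new modulus lcm = 4641.
    Write x = 140 + 273·t and substitute into x ≡ 4 (mod 17): 273·t ≡ 4 − 140 = -136 (mod 17).
    Reduce coefficients mod 17: 1·t ≡ 0 (mod 17).
    So t ≡ 0 (mod 17).
    Then x = 140 + 273·0 = 140, valid modulo lcm(273, 17) = 4641: x ≡ 140 (mod 4641).
Verify against each original: 140 mod 7 = 0, 140 mod 3 = 2, 140 mod 13 = 10, 140 mod 17 = 4.

x ≡ 140 (mod 4641).


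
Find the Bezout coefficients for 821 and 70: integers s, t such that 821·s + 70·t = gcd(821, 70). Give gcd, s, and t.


Euclidean algorithm on (821, 70) — divide until remainder is 0:
  821 = 11 · 70 + 51
  70 = 1 · 51 + 19
  51 = 2 · 19 + 13
  19 = 1 · 13 + 6
  13 = 2 · 6 + 1
  6 = 6 · 1 + 0
gcd(821, 70) = 1.
Track Bezout coefficients alongside the remainders: start with r₀ = 821 = a·1 + b·0 (s = 1, t = 0) and r₁ = 70 = a·0 + b·1 (s = 0, t = 1); each new remainder r_{k+1} = r_{k-1} − q_k·r_k inherits s_{k+1} = s_{k-1} − q_k·s_k, t_{k+1} = t_{k-1} − q_k·t_k, so r_k = a·s_k + b·t_k at every step:
  q = 11: r = 51, s = 1 − 11·0 = 1, t = 0 − 11·1 = -11  (check: 821·1 + 70·(-11) = 51)
  q = 1: r = 19, s = 0 − 1·1 = -1, t = 1 − 1·(-11) = 12  (check: 821·(-1) + 70·12 = 19)
  q = 2: r = 13, s = 1 − 2·(-1) = 3, t = -11 − 2·12 = -35  (check: 821·3 + 70·(-35) = 13)
  q = 1: r = 6, s = -1 − 1·3 = -4, t = 12 − 1·(-35) = 47  (check: 821·(-4) + 70·47 = 6)
  q = 2: r = 1, s = 3 − 2·(-4) = 11, t = -35 − 2·47 = -129  (check: 821·11 + 70·(-129) = 1)
The row with r = 1 (the gcd) gives the Bezout coefficients s = 11, t = -129.
Result: 821 · (11) + 70 · (-129) = 1.

gcd(821, 70) = 1; s = 11, t = -129 (check: 821·11 + 70·(-129) = 1).


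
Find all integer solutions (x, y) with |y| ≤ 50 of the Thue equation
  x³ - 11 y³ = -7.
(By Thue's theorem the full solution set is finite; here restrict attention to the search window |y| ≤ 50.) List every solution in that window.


The equation is x³ - 11y³ = -7. For fixed y, x³ = 11·y³ − 7, so a solution requires the RHS to be a perfect cube.
Strategy: iterate y from -50 to 50, compute RHS = 11·y³ − 7, and check whether it is a (positive or negative) perfect cube.
Check small values of y:
  y = 0: RHS = -7 is not a perfect cube.
  y = 1: RHS = 4 is not a perfect cube.
  y = -1: RHS = -18 is not a perfect cube.
  y = 2: RHS = 81 is not a perfect cube.
  y = -2: RHS = -95 is not a perfect cube.
  y = 3: RHS = 290 is not a perfect cube.
  y = -3: RHS = -304 is not a perfect cube.
Continuing the search up to |y| = 50 finds no solutions either.
No (x, y) in the scanned range satisfies the equation.

No integer solutions with |y| ≤ 50.


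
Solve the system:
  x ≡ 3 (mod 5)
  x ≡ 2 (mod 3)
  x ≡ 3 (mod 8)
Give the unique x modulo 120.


Moduli 5, 3, 8 are pairwise coprime; by CRT there is a unique solution modulo M = 5 · 3 · 8 = 120.
Solve pairwise, accumulating the modulus:
  Start with x ≡ 3 (mod 5).
  Combine with x ≡ 2 (mod 3): since gcd(5, 3) = 1, we get a unique residue mod 15.
    Write x = 3 + 5·t and substitute into x ≡ 2 (mod 3): 5·t ≡ 2 − 3 = -1 (mod 3).
    Reduce coefficients mod 3: 2·t ≡ 2 (mod 3).
    The inverse of 2 mod 3 is 2 (since 2·2 = 4 = 1·3 + 1), so t ≡ 2·2 = 4 ≡ 1 (mod 3).
    Then x = 3 + 5·1 = 8, valid modulo lcm(5, 3) = 15: x ≡ 8 (mod 15).
  Combine with x ≡ 3 (mod 8): since gcd(15, 8) = 1, we get a unique residue mod 120.
    Write x = 8 + 15·t and substitute into x ≡ 3 (mod 8): 15·t ≡ 3 − 8 = -5 (mod 8).
    Reduce coefficients mod 8: 7·t ≡ 3 (mod 8).
    The inverse of 7 mod 8 is 7 (since 7·7 = 49 = 6·8 + 1), so t ≡ 7·3 = 21 ≡ 5 (mod 8).
    Then x = 8 + 15·5 = 83, valid modulo lcm(15, 8) = 120: x ≡ 83 (mod 120).
Verify: 83 mod 5 = 3 ✓, 83 mod 3 = 2 ✓, 83 mod 8 = 3 ✓.

x ≡ 83 (mod 120).


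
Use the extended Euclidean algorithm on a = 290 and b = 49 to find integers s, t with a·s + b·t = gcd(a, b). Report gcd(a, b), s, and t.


Euclidean algorithm on (290, 49) — divide until remainder is 0:
  290 = 5 · 49 + 45
  49 = 1 · 45 + 4
  45 = 11 · 4 + 1
  4 = 4 · 1 + 0
gcd(290, 49) = 1.
Track Bezout coefficients alongside the remainders: start with r₀ = 290 = a·1 + b·0 (s = 1, t = 0) and r₁ = 49 = a·0 + b·1 (s = 0, t = 1); each new remainder r_{k+1} = r_{k-1} − q_k·r_k inherits s_{k+1} = s_{k-1} − q_k·s_k, t_{k+1} = t_{k-1} − q_k·t_k, so r_k = a·s_k + b·t_k at every step:
  q = 5: r = 45, s = 1 − 5·0 = 1, t = 0 − 5·1 = -5  (check: 290·1 + 49·(-5) = 45)
  q = 1: r = 4, s = 0 − 1·1 = -1, t = 1 − 1·(-5) = 6  (check: 290·(-1) + 49·6 = 4)
  q = 11: r = 1, s = 1 − 11·(-1) = 12, t = -5 − 11·6 = -71  (check: 290·12 + 49·(-71) = 1)
The row with r = 1 (the gcd) gives the Bezout coefficients s = 12, t = -71.
Result: 290 · (12) + 49 · (-71) = 1.

gcd(290, 49) = 1; s = 12, t = -71 (check: 290·12 + 49·(-71) = 1).


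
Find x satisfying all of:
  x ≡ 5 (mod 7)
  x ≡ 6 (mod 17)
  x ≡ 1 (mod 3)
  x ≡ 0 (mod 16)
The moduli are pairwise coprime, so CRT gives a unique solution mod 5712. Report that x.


Product of moduli M = 7 · 17 · 3 · 16 = 5712.
Merge one congruence at a time:
  Start: x ≡ 5 (mod 7).
  Combine with x ≡ 6 (mod 17); new modulus lcm = 119.
    Write x = 5 + 7·t and substitute into x ≡ 6 (mod 17): 7·t ≡ 6 − 5 = 1 (mod 17).
    The inverse of 7 mod 17 is 5 (since 7·5 = 35 = 2·17 + 1), so t ≡ 5·1 = 5 ≡ 5 (mod 17).
    Then x = 5 + 7·5 = 40, valid modulo lcm(7, 17) = 119: x ≡ 40 (mod 119).
  Combine with x ≡ 1 (mod 3); new modulus lcm = 357.
    Write x = 40 + 119·t and substitute into x ≡ 1 (mod 3): 119·t ≡ 1 − 40 = -39 (mod 3).
    Reduce coefficients mod 3: 2·t ≡ 0 (mod 3).
    The inverse of 2 mod 3 is 2 (since 2·2 = 4 = 1·3 + 1), so t ≡ 2·0 = 0 ≡ 0 (mod 3).
    Then x = 40 + 119·0 = 40, valid modulo lcm(119, 3) = 357: x ≡ 40 (mod 357).
  Combine with x ≡ 0 (mod 16); new modulus lcm = 5712.
    Write x = 40 + 357·t and substitute into x ≡ 0 (mod 16): 357·t ≡ 0 − 40 = -40 (mod 16).
    Reduce coefficients mod 16: 5·t ≡ 8 (mod 16).
    The inverse of 5 mod 16 is 13 (since 5·13 = 65 = 4·16 + 1), so t ≡ 13·8 = 104 ≡ 8 (mod 16).
    Then x = 40 + 357·8 = 2896, valid modulo lcm(357, 16) = 5712: x ≡ 2896 (mod 5712).
Verify against each original: 2896 mod 7 = 5, 2896 mod 17 = 6, 2896 mod 3 = 1, 2896 mod 16 = 0.

x ≡ 2896 (mod 5712).


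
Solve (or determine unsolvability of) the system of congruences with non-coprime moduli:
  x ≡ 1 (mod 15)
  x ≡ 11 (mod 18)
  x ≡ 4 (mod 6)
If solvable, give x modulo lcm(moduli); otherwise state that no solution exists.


Moduli 15, 18, 6 are not pairwise coprime, so CRT works modulo lcm(m_i) when all pairwise compatibility conditions hold.
Pairwise compatibility: gcd(m_i, m_j) must divide a_i - a_j for every pair.
Merge one congruence at a time:
  Start: x ≡ 1 (mod 15).
  Combine with x ≡ 11 (mod 18): gcd(15, 18) = 3, and 11 - 1 = 10 is NOT divisible by 3.
    ⇒ system is inconsistent (no integer solution).

No solution (the system is inconsistent).


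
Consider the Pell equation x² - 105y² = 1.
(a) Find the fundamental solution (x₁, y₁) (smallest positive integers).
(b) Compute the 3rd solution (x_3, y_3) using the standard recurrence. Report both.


Step 1: Find the fundamental solution (x₁, y₁) of x² - 105y² = 1.
  Expand √105 as a continued fraction. a₀ = ⌊√105⌋ = 10; iterate m_{k+1} = d_k·a_k − m_k, d_{k+1} = (105 − m_{k+1}²)/d_k, a_{k+1} = ⌊(a₀ + m_{k+1})/d_{k+1}⌋ (starting m₀ = 0, d₀ = 1), with convergents p_k = a_k·p_{k-1} + p_{k-2}, q_k = a_k·q_{k-1} + q_{k-2} (p₋₁ = 1, q₋₁ = 0):
  k = 0: a₀ = 10; p₀/q₀ = 10/1; p₀² − 105·q₀² = 100 − 105 = -5.
  k = 1: m = 10, d = 5, a = ⌊(10 + 10)/5⌋ = 4; p/q = (4·10 + 1)/(4·1 + 0) = 41/4; p² − 105·q² = 1681 − 1680 = 1.
  The first convergent with p² − 105·q² = 1 gives the fundamental solution (x₁, y₁) = (41, 4).
Step 2: Apply the recurrence (x_{n+1}, y_{n+1}) = (x₁x_n + 105y₁y_n, x₁y_n + y₁x_n) repeatedly.
  From (x_1, y_1) = (41, 4): x_2 = 41·41 + 105·4·4 = 3361; y_2 = 41·4 + 4·41 = 328.
  From (x_2, y_2) = (3361, 328): x_3 = 41·3361 + 105·4·328 = 275561; y_3 = 41·328 + 4·3361 = 26892.
Step 3: Verify x_3² - 105·y_3² = 75933864721 - 75933864720 = 1 (should be 1). ✓

(x_1, y_1) = (41, 4); (x_3, y_3) = (275561, 26892).


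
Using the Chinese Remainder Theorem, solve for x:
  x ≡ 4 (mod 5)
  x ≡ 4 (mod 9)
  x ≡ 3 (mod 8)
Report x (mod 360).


Moduli 5, 9, 8 are pairwise coprime; by CRT there is a unique solution modulo M = 5 · 9 · 8 = 360.
Solve pairwise, accumulating the modulus:
  Start with x ≡ 4 (mod 5).
  Combine with x ≡ 4 (mod 9): since gcd(5, 9) = 1, we get a unique residue mod 45.
    Write x = 4 + 5·t and substitute into x ≡ 4 (mod 9): 5·t ≡ 4 − 4 = 0 (mod 9).
    The inverse of 5 mod 9 is 2 (since 5·2 = 10 = 1·9 + 1), so t ≡ 2·0 = 0 ≡ 0 (mod 9).
    Then x = 4 + 5·0 = 4, valid modulo lcm(5, 9) = 45: x ≡ 4 (mod 45).
  Combine with x ≡ 3 (mod 8): since gcd(45, 8) = 1, we get a unique residue mod 360.
    Write x = 4 + 45·t and substitute into x ≡ 3 (mod 8): 45·t ≡ 3 − 4 = -1 (mod 8).
    Reduce coefficients mod 8: 5·t ≡ 7 (mod 8).
    The inverse of 5 mod 8 is 5 (since 5·5 = 25 = 3·8 + 1), so t ≡ 5·7 = 35 ≡ 3 (mod 8).
    Then x = 4 + 45·3 = 139, valid modulo lcm(45, 8) = 360: x ≡ 139 (mod 360).
Verify: 139 mod 5 = 4 ✓, 139 mod 9 = 4 ✓, 139 mod 8 = 3 ✓.

x ≡ 139 (mod 360).
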